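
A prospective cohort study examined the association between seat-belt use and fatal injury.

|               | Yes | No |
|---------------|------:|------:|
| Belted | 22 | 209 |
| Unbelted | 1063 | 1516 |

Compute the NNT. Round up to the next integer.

4

Risk in treated group = 22/231 = 0.09524; risk in control = 1063/2579 = 0.41218.
Absolute risk reduction = 0.41218 − 0.09524 = 0.31694
NNT = 1 / ARR = 1 / 0.31694 = 3.155 → round up → 4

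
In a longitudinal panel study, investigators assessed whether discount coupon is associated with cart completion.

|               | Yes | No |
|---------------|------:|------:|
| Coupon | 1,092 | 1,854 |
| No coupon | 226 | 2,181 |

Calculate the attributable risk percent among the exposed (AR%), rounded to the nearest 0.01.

Cells: a = 1092, b = 1854, c = 226, d = 2181.
Risk in exposed = 1092/2946 = 0.37067; risk in unexposed = 226/2407 = 0.09389.
RR = 0.37067/0.09389 = 3.94782
AR% = (RR − 1)/RR × 100 = (3.94782 − 1)/3.94782 × 100 = 74.6696%

74.67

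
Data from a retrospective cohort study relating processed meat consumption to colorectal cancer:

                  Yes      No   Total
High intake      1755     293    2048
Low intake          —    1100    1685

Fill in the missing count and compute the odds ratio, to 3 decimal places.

11.263

The missing cell is in the unexposed row: 1685 − 1100 = 585.
So a = 1755, b = 293, c = 585, d = 1100.
OR = (a·d)/(b·c) = (1755 × 1100) / (293 × 585) = 1930500 / 171405 = 11.26280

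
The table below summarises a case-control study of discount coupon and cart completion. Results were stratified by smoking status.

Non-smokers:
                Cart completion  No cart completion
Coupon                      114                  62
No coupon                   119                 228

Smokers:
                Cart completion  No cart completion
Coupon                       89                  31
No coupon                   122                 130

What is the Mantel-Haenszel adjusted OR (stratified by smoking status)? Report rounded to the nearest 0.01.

3.33

OR_MH = Σ(aᵢdᵢ/nᵢ) / Σ(bᵢcᵢ/nᵢ), where nᵢ is the stratum total.
Stratum 1 (Non-smokers): n = 523; a·d/n = 114·228/523 = 49.6979; b·c/n = 62·119/523 = 14.1071
Stratum 2 (Smokers): n = 372; a·d/n = 89·130/372 = 31.1022; b·c/n = 31·122/372 = 10.1667
OR_MH = (49.6979 + 31.1022) / (14.1071 + 10.1667) = 80.8000 / 24.2737 = 3.32870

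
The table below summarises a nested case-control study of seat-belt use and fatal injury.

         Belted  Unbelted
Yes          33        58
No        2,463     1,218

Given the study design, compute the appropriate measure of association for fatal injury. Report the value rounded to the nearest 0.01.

0.28

Reading the table with exposure as columns: a = 33 (Belted, case), b = 2463 (Belted, non-case), c = 58 (Unbelted, case), d = 1218.
This is a nested case-control study: participants were sampled on outcome status, so risks in the source population cannot be estimated directly — relative risk is not valid here. The odds ratio is the appropriate measure.
OR = (a·d)/(b·c) = (33 × 1218) / (2463 × 58) = 40194 / 142854 = 0.28136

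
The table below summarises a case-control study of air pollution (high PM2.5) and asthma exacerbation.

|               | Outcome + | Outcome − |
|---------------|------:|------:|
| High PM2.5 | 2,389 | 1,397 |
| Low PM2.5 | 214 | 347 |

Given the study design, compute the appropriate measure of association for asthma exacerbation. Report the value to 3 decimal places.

Cells: a = 2389, b = 1397, c = 214, d = 347.
This is a case-control study: participants were sampled on outcome status, so risks in the source population cannot be estimated directly — relative risk is not valid here. The odds ratio is the appropriate measure.
OR = (a·d)/(b·c) = (2389 × 347) / (1397 × 214) = 828983 / 298958 = 2.77291

2.773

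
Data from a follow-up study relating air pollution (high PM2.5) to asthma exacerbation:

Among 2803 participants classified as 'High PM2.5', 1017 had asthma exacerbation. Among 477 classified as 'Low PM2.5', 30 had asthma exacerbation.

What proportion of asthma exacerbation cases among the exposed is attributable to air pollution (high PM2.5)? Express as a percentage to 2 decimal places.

From the description: a = 1017, b = 1786, c = 30, d = 447.
Risk in exposed = 1017/2803 = 0.36283; risk in unexposed = 30/477 = 0.06289.
RR = 0.36283/0.06289 = 5.76893
AR% = (RR − 1)/RR × 100 = (5.76893 − 1)/5.76893 × 100 = 82.6658%

82.67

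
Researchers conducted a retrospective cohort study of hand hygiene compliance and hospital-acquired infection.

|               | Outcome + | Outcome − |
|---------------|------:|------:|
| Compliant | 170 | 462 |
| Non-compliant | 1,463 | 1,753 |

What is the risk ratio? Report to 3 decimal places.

0.591

Cells: a = 170, b = 462, c = 1463, d = 1753.
Risk in exposed = 170/632 = 0.26899; risk in unexposed = 1463/3216 = 0.45491.
RR = 0.26899 / 0.45491 = 0.59129
The risk is 41% lower among the exposed than among the unexposed.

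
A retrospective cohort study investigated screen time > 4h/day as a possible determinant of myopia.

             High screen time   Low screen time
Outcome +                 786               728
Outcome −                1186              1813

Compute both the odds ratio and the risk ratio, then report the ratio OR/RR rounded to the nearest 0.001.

1.186

Reading the table with exposure as columns: a = 786 (High screen time, case), b = 1186 (High screen time, non-case), c = 728 (Low screen time, case), d = 1813.
OR = (786·1813)/(1186·728) = 1425018/863408 = 1.65046
Risk in exposed = 786/1972 = 0.39858; risk in unexposed = 728/2541 = 0.28650; RR = 1.39120
OR/RR = 1.65046 / 1.39120 = 1.18636
The outcome is not rare, so the OR lies further from 1 than the RR.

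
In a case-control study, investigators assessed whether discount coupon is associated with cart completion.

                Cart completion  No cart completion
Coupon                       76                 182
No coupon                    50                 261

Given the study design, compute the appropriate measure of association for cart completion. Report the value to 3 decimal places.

Cells: a = 76, b = 182, c = 50, d = 261.
This is a case-control study: participants were sampled on outcome status, so risks in the source population cannot be estimated directly — relative risk is not valid here. The odds ratio is the appropriate measure.
OR = (a·d)/(b·c) = (76 × 261) / (182 × 50) = 19836 / 9100 = 2.17978

2.180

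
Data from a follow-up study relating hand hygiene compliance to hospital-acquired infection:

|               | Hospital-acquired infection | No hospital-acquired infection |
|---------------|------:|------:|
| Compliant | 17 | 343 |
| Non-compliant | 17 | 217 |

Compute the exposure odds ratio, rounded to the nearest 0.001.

Cells: a = 17, b = 343, c = 17, d = 217.
OR = (a·d)/(b·c) = (17 × 217) / (343 × 17) = 3689 / 5831 = 0.63265
Exposure is associated with lower odds of hospital-acquired infection (OR = 0.63 < 1).

0.633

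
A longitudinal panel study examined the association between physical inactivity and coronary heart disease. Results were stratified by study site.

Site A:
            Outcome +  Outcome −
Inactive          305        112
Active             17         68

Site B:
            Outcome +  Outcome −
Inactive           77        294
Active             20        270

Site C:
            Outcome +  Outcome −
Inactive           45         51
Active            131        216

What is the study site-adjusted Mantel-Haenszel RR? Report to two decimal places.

2.25

RR_MH = Σ(aᵢ·n₀ᵢ/nᵢ) / Σ(cᵢ·n₁ᵢ/nᵢ), with n₁ᵢ = aᵢ+bᵢ (exposed), n₀ᵢ = cᵢ+dᵢ (unexposed), nᵢ = n₁ᵢ+n₀ᵢ.
Stratum 1 (Site A): n₁ = 417, n₀ = 85, n = 502; a·n₀/n = 305·85/502 = 51.6434; c·n₁/n = 17·417/502 = 14.1215
Stratum 2 (Site B): n₁ = 371, n₀ = 290, n = 661; a·n₀/n = 77·290/661 = 33.7821; c·n₁/n = 20·371/661 = 11.2254
Stratum 3 (Site C): n₁ = 96, n₀ = 347, n = 443; a·n₀/n = 45·347/443 = 35.2483; c·n₁/n = 131·96/443 = 28.3883
RR_MH = (51.6434 + 33.7821 + 35.2483) / (14.1215 + 11.2254 + 28.3883) = 120.6739 / 53.7352 = 2.24571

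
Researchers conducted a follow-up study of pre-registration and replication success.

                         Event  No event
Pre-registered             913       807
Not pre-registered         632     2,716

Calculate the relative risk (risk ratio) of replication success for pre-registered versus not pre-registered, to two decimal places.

2.81

Cells: a = 913, b = 807, c = 632, d = 2716.
Risk in exposed = 913/1720 = 0.53081; risk in unexposed = 632/3348 = 0.18877.
RR = 0.53081 / 0.18877 = 2.81197
The risk among the exposed is 2.81 times that among the unexposed.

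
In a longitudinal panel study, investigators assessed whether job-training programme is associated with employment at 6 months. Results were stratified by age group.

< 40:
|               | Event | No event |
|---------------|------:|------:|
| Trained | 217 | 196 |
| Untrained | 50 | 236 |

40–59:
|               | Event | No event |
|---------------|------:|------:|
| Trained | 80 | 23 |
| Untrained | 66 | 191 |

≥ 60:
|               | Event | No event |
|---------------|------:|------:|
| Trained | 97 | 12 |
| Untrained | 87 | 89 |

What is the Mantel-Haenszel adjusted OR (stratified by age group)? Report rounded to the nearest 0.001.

OR_MH = Σ(aᵢdᵢ/nᵢ) / Σ(bᵢcᵢ/nᵢ), where nᵢ is the stratum total.
Stratum 1 (< 40): n = 699; a·d/n = 217·236/699 = 73.2647; b·c/n = 196·50/699 = 14.0200
Stratum 2 (40–59): n = 360; a·d/n = 80·191/360 = 42.4444; b·c/n = 23·66/360 = 4.2167
Stratum 3 (≥ 60): n = 285; a·d/n = 97·89/285 = 30.2912; b·c/n = 12·87/285 = 3.6632
OR_MH = (73.2647 + 42.4444 + 30.2912) / (14.0200 + 4.2167 + 3.6632) = 146.0003 / 21.8999 = 6.66673

6.667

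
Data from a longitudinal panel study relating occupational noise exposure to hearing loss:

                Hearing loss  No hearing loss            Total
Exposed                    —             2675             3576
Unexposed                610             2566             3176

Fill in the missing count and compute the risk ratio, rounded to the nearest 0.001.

The missing cell is in the exposed row: 3576 − 2675 = 901.
So a = 901, b = 2675, c = 610, d = 2566.
RR = [a/(a+b)] / [c/(c+d)] = (901/3576) / (610/3176) = 0.25196/0.19207 = 1.31183

1.312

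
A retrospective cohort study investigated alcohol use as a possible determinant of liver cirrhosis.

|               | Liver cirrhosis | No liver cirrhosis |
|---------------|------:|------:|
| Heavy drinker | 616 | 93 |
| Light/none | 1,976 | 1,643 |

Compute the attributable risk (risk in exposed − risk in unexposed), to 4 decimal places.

Cells: a = 616, b = 93, c = 1976, d = 1643.
Risk in exposed = 616/709 = 0.868829; risk in unexposed = 1976/3619 = 0.546007.
Risk difference = 0.868829 − 0.546007 = 0.322822

0.3228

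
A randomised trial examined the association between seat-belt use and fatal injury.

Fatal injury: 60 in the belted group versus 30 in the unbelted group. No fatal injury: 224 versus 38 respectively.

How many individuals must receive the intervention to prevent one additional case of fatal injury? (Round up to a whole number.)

Risk in treated group = 60/284 = 0.21127; risk in control = 30/68 = 0.44118.
Absolute risk reduction = 0.44118 − 0.21127 = 0.22991
NNT = 1 / ARR = 1 / 0.22991 = 4.350 → round up → 5

5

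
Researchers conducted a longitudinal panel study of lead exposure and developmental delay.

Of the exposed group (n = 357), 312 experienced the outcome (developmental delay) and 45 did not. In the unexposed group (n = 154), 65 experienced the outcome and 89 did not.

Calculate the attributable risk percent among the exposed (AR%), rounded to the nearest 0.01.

51.70

From the description: a = 312, b = 45, c = 65, d = 89.
Risk in exposed = 312/357 = 0.87395; risk in unexposed = 65/154 = 0.42208.
RR = 0.87395/0.42208 = 2.07059
AR% = (RR − 1)/RR × 100 = (2.07059 − 1)/2.07059 × 100 = 51.7045%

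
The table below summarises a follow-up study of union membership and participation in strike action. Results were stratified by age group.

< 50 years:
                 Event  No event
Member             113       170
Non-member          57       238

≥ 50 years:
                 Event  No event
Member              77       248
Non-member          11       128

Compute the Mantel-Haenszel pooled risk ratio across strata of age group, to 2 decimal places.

2.27

RR_MH = Σ(aᵢ·n₀ᵢ/nᵢ) / Σ(cᵢ·n₁ᵢ/nᵢ), with n₁ᵢ = aᵢ+bᵢ (exposed), n₀ᵢ = cᵢ+dᵢ (unexposed), nᵢ = n₁ᵢ+n₀ᵢ.
Stratum 1 (< 50 years): n₁ = 283, n₀ = 295, n = 578; a·n₀/n = 113·295/578 = 57.6730; c·n₁/n = 57·283/578 = 27.9083
Stratum 2 (≥ 50 years): n₁ = 325, n₀ = 139, n = 464; a·n₀/n = 77·139/464 = 23.0668; c·n₁/n = 11·325/464 = 7.7047
RR_MH = (57.6730 + 23.0668) / (27.9083 + 7.7047) = 80.7398 / 35.6130 = 2.26714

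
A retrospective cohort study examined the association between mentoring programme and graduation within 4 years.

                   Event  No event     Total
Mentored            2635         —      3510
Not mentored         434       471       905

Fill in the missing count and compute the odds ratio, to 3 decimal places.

3.268

The missing cell is in the exposed row: 3510 − 2635 = 875.
So a = 2635, b = 875, c = 434, d = 471.
OR = (a·d)/(b·c) = (2635 × 471) / (875 × 434) = 1241085 / 379750 = 3.26816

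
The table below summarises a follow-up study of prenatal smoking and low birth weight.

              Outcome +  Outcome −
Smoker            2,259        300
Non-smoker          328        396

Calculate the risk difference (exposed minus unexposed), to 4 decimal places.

0.4297

Cells: a = 2259, b = 300, c = 328, d = 396.
Risk in exposed = 2259/2559 = 0.882767; risk in unexposed = 328/724 = 0.453039.
Risk difference = 0.882767 − 0.453039 = 0.429728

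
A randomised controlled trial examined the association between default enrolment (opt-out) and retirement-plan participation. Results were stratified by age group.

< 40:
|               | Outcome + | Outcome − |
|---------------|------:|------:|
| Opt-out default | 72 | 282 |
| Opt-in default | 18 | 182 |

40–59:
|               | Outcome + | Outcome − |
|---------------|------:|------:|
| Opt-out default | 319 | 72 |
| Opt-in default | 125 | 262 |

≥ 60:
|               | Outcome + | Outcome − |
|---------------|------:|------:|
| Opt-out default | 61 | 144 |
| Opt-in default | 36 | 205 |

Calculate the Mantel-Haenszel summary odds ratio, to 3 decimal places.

4.918

OR_MH = Σ(aᵢdᵢ/nᵢ) / Σ(bᵢcᵢ/nᵢ), where nᵢ is the stratum total.
Stratum 1 (< 40): n = 554; a·d/n = 72·182/554 = 23.6534; b·c/n = 282·18/554 = 9.1625
Stratum 2 (40–59): n = 778; a·d/n = 319·262/778 = 107.4267; b·c/n = 72·125/778 = 11.5681
Stratum 3 (≥ 60): n = 446; a·d/n = 61·205/446 = 28.0381; b·c/n = 144·36/446 = 11.6233
OR_MH = (23.6534 + 107.4267 + 28.0381) / (9.1625 + 11.5681 + 11.6233) = 159.1183 / 32.3539 = 4.91806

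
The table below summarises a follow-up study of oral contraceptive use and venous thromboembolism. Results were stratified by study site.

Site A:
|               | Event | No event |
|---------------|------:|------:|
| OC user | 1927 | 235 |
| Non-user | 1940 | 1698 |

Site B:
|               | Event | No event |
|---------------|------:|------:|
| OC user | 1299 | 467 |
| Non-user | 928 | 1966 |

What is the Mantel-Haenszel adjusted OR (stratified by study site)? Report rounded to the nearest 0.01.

OR_MH = Σ(aᵢdᵢ/nᵢ) / Σ(bᵢcᵢ/nᵢ), where nᵢ is the stratum total.
Stratum 1 (Site A): n = 5800; a·d/n = 1927·1698/5800 = 564.1459; b·c/n = 235·1940/5800 = 78.6034
Stratum 2 (Site B): n = 4660; a·d/n = 1299·1966/4660 = 548.0330; b·c/n = 467·928/4660 = 92.9991
OR_MH = (564.1459 + 548.0330) / (78.6034 + 92.9991) = 1112.1789 / 171.6026 = 6.48113

6.48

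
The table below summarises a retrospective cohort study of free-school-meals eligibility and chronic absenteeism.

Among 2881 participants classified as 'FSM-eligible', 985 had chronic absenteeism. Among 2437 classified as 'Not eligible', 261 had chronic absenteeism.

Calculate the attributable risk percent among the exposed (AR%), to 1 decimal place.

68.7

From the description: a = 985, b = 1896, c = 261, d = 2176.
Risk in exposed = 985/2881 = 0.34190; risk in unexposed = 261/2437 = 0.10710.
RR = 0.34190/0.10710 = 3.19233
AR% = (RR − 1)/RR × 100 = (3.19233 − 1)/3.19233 × 100 = 68.6749%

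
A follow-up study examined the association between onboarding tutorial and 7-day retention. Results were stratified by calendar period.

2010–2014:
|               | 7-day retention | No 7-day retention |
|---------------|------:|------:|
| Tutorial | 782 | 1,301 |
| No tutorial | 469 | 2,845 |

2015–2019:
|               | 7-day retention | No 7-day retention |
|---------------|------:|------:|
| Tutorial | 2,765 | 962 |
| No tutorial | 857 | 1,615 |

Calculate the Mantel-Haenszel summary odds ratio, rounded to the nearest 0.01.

4.60

OR_MH = Σ(aᵢdᵢ/nᵢ) / Σ(bᵢcᵢ/nᵢ), where nᵢ is the stratum total.
Stratum 1 (2010–2014): n = 5397; a·d/n = 782·2845/5397 = 412.2272; b·c/n = 1301·469/5397 = 113.0571
Stratum 2 (2015–2019): n = 6199; a·d/n = 2765·1615/6199 = 720.3541; b·c/n = 962·857/6199 = 132.9947
OR_MH = (412.2272 + 720.3541) / (113.0571 + 132.9947) = 1132.5813 / 246.0517 = 4.60302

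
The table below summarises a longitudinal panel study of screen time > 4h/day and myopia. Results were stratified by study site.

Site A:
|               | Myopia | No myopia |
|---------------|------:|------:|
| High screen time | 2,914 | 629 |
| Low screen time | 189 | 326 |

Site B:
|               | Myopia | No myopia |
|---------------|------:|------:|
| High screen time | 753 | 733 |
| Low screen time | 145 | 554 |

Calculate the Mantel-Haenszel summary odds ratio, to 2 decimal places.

OR_MH = Σ(aᵢdᵢ/nᵢ) / Σ(bᵢcᵢ/nᵢ), where nᵢ is the stratum total.
Stratum 1 (Site A): n = 4058; a·d/n = 2914·326/4058 = 234.0966; b·c/n = 629·189/4058 = 29.2955
Stratum 2 (Site B): n = 2185; a·d/n = 753·554/2185 = 190.9208; b·c/n = 733·145/2185 = 48.6430
OR_MH = (234.0966 + 190.9208) / (29.2955 + 48.6430) = 425.0174 / 77.9385 = 5.45324

5.45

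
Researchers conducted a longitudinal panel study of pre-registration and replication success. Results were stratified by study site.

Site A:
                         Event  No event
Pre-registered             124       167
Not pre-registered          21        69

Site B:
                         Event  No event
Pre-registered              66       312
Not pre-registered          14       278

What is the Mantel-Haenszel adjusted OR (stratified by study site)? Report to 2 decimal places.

OR_MH = Σ(aᵢdᵢ/nᵢ) / Σ(bᵢcᵢ/nᵢ), where nᵢ is the stratum total.
Stratum 1 (Site A): n = 381; a·d/n = 124·69/381 = 22.4567; b·c/n = 167·21/381 = 9.2047
Stratum 2 (Site B): n = 670; a·d/n = 66·278/670 = 27.3851; b·c/n = 312·14/670 = 6.5194
OR_MH = (22.4567 + 27.3851) / (9.2047 + 6.5194) = 49.8418 / 15.7241 = 3.16976

3.17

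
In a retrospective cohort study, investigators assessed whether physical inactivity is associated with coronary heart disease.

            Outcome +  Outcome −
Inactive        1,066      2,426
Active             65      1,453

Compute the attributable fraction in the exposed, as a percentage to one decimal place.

86.0

Cells: a = 1066, b = 2426, c = 65, d = 1453.
Risk in exposed = 1066/3492 = 0.30527; risk in unexposed = 65/1518 = 0.04282.
RR = 0.30527/0.04282 = 7.12921
AR% = (RR − 1)/RR × 100 = (7.12921 − 1)/7.12921 × 100 = 85.9732%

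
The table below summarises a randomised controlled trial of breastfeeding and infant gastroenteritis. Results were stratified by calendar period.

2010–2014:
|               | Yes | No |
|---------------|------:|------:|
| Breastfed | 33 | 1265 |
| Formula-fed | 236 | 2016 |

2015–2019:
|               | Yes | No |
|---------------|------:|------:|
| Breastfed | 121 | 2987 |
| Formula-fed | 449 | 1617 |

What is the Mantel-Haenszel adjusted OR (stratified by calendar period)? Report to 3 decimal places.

OR_MH = Σ(aᵢdᵢ/nᵢ) / Σ(bᵢcᵢ/nᵢ), where nᵢ is the stratum total.
Stratum 1 (2010–2014): n = 3550; a·d/n = 33·2016/3550 = 18.7403; b·c/n = 1265·236/3550 = 84.0958
Stratum 2 (2015–2019): n = 5174; a·d/n = 121·1617/5174 = 37.8154; b·c/n = 2987·449/5174 = 259.2120
OR_MH = (18.7403 + 37.8154) / (84.0958 + 259.2120) = 56.5557 / 343.3078 = 0.16474

0.165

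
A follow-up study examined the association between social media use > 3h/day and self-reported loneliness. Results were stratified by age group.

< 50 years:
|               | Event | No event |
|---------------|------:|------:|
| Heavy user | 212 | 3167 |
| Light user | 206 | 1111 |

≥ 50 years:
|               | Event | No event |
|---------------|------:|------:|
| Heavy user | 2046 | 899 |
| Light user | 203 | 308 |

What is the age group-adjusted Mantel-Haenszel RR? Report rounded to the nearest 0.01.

1.13

RR_MH = Σ(aᵢ·n₀ᵢ/nᵢ) / Σ(cᵢ·n₁ᵢ/nᵢ), with n₁ᵢ = aᵢ+bᵢ (exposed), n₀ᵢ = cᵢ+dᵢ (unexposed), nᵢ = n₁ᵢ+n₀ᵢ.
Stratum 1 (< 50 years): n₁ = 3379, n₀ = 1317, n = 4696; a·n₀/n = 212·1317/4696 = 59.4557; c·n₁/n = 206·3379/4696 = 148.2270
Stratum 2 (≥ 50 years): n₁ = 2945, n₀ = 511, n = 3456; a·n₀/n = 2046·511/3456 = 302.5191; c·n₁/n = 203·2945/3456 = 172.9847
RR_MH = (59.4557 + 302.5191) / (148.2270 + 172.9847) = 361.9748 / 321.2117 = 1.12690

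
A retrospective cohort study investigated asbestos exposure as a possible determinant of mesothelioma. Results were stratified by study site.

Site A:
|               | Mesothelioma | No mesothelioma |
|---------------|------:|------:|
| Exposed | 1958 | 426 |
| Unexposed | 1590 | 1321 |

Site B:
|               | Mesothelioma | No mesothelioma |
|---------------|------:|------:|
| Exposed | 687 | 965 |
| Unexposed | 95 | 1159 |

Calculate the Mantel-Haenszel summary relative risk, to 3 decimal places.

1.783

RR_MH = Σ(aᵢ·n₀ᵢ/nᵢ) / Σ(cᵢ·n₁ᵢ/nᵢ), with n₁ᵢ = aᵢ+bᵢ (exposed), n₀ᵢ = cᵢ+dᵢ (unexposed), nᵢ = n₁ᵢ+n₀ᵢ.
Stratum 1 (Site A): n₁ = 2384, n₀ = 2911, n = 5295; a·n₀/n = 1958·2911/5295 = 1076.4378; c·n₁/n = 1590·2384/5295 = 715.8754
Stratum 2 (Site B): n₁ = 1652, n₀ = 1254, n = 2906; a·n₀/n = 687·1254/2906 = 296.4549; c·n₁/n = 95·1652/2906 = 54.0055
RR_MH = (1076.4378 + 296.4549) / (715.8754 + 54.0055) = 1372.8927 / 769.8809 = 1.78325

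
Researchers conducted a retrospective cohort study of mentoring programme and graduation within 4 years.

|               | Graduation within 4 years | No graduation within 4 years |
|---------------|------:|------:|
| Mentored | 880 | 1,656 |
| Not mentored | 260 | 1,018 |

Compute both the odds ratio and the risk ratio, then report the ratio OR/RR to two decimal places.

Cells: a = 880, b = 1656, c = 260, d = 1018.
OR = (880·1018)/(1656·260) = 895840/430560 = 2.08064
Risk in exposed = 880/2536 = 0.34700; risk in unexposed = 260/1278 = 0.20344; RR = 1.70565
OR/RR = 2.08064 / 1.70565 = 1.21985
The outcome is not rare, so the OR lies further from 1 than the RR.

1.22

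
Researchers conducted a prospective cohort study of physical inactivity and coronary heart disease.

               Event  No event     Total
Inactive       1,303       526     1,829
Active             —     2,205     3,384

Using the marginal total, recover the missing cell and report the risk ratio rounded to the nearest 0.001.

2.045

The missing cell is in the unexposed row: 3384 − 2205 = 1179.
So a = 1303, b = 526, c = 1179, d = 2205.
RR = [a/(a+b)] / [c/(c+d)] = (1303/1829) / (1179/3384) = 0.71241/0.34840 = 2.04478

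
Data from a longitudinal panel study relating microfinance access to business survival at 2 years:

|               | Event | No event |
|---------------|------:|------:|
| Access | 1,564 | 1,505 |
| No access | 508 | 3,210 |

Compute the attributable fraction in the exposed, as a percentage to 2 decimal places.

73.19

Cells: a = 1564, b = 1505, c = 508, d = 3210.
Risk in exposed = 1564/3069 = 0.50961; risk in unexposed = 508/3718 = 0.13663.
RR = 0.50961/0.13663 = 3.72980
AR% = (RR − 1)/RR × 100 = (3.72980 − 1)/3.72980 × 100 = 73.1889%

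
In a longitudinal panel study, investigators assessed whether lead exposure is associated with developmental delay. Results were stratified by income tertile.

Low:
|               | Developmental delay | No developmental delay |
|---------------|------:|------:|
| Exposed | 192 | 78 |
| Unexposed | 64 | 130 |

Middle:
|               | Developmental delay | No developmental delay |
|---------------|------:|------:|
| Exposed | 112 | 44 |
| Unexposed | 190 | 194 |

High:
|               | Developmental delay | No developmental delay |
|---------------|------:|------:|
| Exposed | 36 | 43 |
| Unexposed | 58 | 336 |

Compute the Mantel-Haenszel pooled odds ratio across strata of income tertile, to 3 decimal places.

3.795

OR_MH = Σ(aᵢdᵢ/nᵢ) / Σ(bᵢcᵢ/nᵢ), where nᵢ is the stratum total.
Stratum 1 (Low): n = 464; a·d/n = 192·130/464 = 53.7931; b·c/n = 78·64/464 = 10.7586
Stratum 2 (Middle): n = 540; a·d/n = 112·194/540 = 40.2370; b·c/n = 44·190/540 = 15.4815
Stratum 3 (High): n = 473; a·d/n = 36·336/473 = 25.5729; b·c/n = 43·58/473 = 5.2727
OR_MH = (53.7931 + 40.2370 + 25.5729) / (10.7586 + 15.4815 + 5.2727) = 119.6031 / 31.5128 = 3.79538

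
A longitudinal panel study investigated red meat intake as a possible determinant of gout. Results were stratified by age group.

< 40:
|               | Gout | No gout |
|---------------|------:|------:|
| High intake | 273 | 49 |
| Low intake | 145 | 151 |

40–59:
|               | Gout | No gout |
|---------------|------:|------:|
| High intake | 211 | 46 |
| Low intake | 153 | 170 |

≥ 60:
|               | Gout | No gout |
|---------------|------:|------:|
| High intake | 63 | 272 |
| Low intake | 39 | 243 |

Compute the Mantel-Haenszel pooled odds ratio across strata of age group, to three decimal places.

OR_MH = Σ(aᵢdᵢ/nᵢ) / Σ(bᵢcᵢ/nᵢ), where nᵢ is the stratum total.
Stratum 1 (< 40): n = 618; a·d/n = 273·151/618 = 66.7039; b·c/n = 49·145/618 = 11.4968
Stratum 2 (40–59): n = 580; a·d/n = 211·170/580 = 61.8448; b·c/n = 46·153/580 = 12.1345
Stratum 3 (≥ 60): n = 617; a·d/n = 63·243/617 = 24.8120; b·c/n = 272·39/617 = 17.1929
OR_MH = (66.7039 + 61.8448 + 24.8120) / (11.4968 + 12.1345 + 17.1929) = 153.3607 / 40.8241 = 3.75662

3.757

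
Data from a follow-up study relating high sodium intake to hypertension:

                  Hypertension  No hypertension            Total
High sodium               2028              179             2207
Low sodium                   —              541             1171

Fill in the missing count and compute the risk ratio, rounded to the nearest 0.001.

1.708

The missing cell is in the unexposed row: 1171 − 541 = 630.
So a = 2028, b = 179, c = 630, d = 541.
RR = [a/(a+b)] / [c/(c+d)] = (2028/2207) / (630/1171) = 0.91889/0.53800 = 1.70798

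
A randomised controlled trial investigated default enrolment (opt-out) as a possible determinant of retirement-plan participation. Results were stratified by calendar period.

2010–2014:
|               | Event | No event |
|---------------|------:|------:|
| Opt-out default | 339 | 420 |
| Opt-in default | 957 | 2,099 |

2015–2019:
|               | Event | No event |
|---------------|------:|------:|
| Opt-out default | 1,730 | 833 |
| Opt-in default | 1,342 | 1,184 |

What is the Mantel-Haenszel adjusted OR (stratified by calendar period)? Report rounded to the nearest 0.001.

OR_MH = Σ(aᵢdᵢ/nᵢ) / Σ(bᵢcᵢ/nᵢ), where nᵢ is the stratum total.
Stratum 1 (2010–2014): n = 3815; a·d/n = 339·2099/3815 = 186.5166; b·c/n = 420·957/3815 = 105.3578
Stratum 2 (2015–2019): n = 5089; a·d/n = 1730·1184/5089 = 402.4995; b·c/n = 833·1342/5089 = 219.6671
OR_MH = (186.5166 + 402.4995) / (105.3578 + 219.6671) = 589.0162 / 325.0249 = 1.81222

1.812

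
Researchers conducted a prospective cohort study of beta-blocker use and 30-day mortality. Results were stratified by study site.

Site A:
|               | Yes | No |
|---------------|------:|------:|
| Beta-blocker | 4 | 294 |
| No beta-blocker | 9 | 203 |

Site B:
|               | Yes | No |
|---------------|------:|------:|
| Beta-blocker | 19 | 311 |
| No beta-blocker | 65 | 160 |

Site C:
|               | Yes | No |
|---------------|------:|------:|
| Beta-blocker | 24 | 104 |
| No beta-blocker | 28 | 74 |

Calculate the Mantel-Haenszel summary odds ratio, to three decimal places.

0.273

OR_MH = Σ(aᵢdᵢ/nᵢ) / Σ(bᵢcᵢ/nᵢ), where nᵢ is the stratum total.
Stratum 1 (Site A): n = 510; a·d/n = 4·203/510 = 1.5922; b·c/n = 294·9/510 = 5.1882
Stratum 2 (Site B): n = 555; a·d/n = 19·160/555 = 5.4775; b·c/n = 311·65/555 = 36.4234
Stratum 3 (Site C): n = 230; a·d/n = 24·74/230 = 7.7217; b·c/n = 104·28/230 = 12.6609
OR_MH = (1.5922 + 5.4775 + 7.7217) / (5.1882 + 36.4234 + 12.6609) = 14.7914 / 54.2725 = 0.27254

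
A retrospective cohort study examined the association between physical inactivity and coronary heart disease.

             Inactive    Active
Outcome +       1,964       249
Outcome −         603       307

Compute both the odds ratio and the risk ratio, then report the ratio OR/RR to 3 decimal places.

2.351

Reading the table with exposure as columns: a = 1964 (Inactive, case), b = 603 (Inactive, non-case), c = 249 (Active, case), d = 307.
OR = (1964·307)/(603·249) = 602948/150147 = 4.01572
Risk in exposed = 1964/2567 = 0.76510; risk in unexposed = 249/556 = 0.44784; RR = 1.70841
OR/RR = 4.01572 / 1.70841 = 2.35056
The outcome is not rare, so the OR lies further from 1 than the RR.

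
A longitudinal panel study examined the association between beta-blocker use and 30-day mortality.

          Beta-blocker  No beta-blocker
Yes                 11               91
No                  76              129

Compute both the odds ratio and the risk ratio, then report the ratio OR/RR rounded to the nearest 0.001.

Reading the table with exposure as columns: a = 11 (Beta-blocker, case), b = 76 (Beta-blocker, non-case), c = 91 (No beta-blocker, case), d = 129.
OR = (11·129)/(76·91) = 1419/6916 = 0.20518
Risk in exposed = 11/87 = 0.12644; risk in unexposed = 91/220 = 0.41364; RR = 0.30567
OR/RR = 0.20518 / 0.30567 = 0.67123
The outcome is not rare, so the OR lies further from 1 than the RR.

0.671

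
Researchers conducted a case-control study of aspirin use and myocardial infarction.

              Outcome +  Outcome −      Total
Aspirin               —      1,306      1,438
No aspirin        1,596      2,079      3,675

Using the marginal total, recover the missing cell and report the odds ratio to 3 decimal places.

0.132

The missing cell is in the exposed row: 1438 − 1306 = 132.
So a = 132, b = 1306, c = 1596, d = 2079.
OR = (a·d)/(b·c) = (132 × 2079) / (1306 × 1596) = 274428 / 2084376 = 0.13166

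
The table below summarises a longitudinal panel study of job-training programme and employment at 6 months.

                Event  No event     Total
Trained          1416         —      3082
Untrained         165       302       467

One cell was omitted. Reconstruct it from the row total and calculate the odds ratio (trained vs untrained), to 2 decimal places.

1.56

The missing cell is in the exposed row: 3082 − 1416 = 1666.
So a = 1416, b = 1666, c = 165, d = 302.
OR = (a·d)/(b·c) = (1416 × 302) / (1666 × 165) = 427632 / 274890 = 1.55565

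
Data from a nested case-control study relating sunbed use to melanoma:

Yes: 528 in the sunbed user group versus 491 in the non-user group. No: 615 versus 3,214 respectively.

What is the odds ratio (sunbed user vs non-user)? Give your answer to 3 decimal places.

From the description: a = 528, b = 615, c = 491, d = 3214.
OR = (a·d)/(b·c) = (528 × 3214) / (615 × 491) = 1696992 / 301965 = 5.61983
The odds of melanoma are about 5.62 times as high in the sunbed user group.

5.620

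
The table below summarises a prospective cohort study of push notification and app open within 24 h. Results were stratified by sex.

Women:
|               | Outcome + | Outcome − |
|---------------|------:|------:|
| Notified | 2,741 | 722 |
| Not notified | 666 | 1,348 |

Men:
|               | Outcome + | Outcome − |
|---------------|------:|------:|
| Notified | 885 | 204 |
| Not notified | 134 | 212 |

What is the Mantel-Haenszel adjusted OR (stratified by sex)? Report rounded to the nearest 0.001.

7.538

OR_MH = Σ(aᵢdᵢ/nᵢ) / Σ(bᵢcᵢ/nᵢ), where nᵢ is the stratum total.
Stratum 1 (Women): n = 5477; a·d/n = 2741·1348/5477 = 674.6153; b·c/n = 722·666/5477 = 87.7948
Stratum 2 (Men): n = 1435; a·d/n = 885·212/1435 = 130.7456; b·c/n = 204·134/1435 = 19.0495
OR_MH = (674.6153 + 130.7456) / (87.7948 + 19.0495) = 805.3609 / 106.8443 = 7.53771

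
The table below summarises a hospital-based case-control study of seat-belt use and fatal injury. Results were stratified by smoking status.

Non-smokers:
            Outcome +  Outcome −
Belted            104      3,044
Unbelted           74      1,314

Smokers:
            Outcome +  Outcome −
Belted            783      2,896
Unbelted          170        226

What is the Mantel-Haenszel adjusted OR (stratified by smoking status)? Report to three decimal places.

OR_MH = Σ(aᵢdᵢ/nᵢ) / Σ(bᵢcᵢ/nᵢ), where nᵢ is the stratum total.
Stratum 1 (Non-smokers): n = 4536; a·d/n = 104·1314/4536 = 30.1270; b·c/n = 3044·74/4536 = 49.6596
Stratum 2 (Smokers): n = 4075; a·d/n = 783·226/4075 = 43.4253; b·c/n = 2896·170/4075 = 120.8147
OR_MH = (30.1270 + 43.4253) / (49.6596 + 120.8147) = 73.5523 / 170.4743 = 0.43146

0.431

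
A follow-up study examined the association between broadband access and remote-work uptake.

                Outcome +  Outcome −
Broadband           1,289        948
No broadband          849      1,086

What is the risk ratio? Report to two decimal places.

1.31

Cells: a = 1289, b = 948, c = 849, d = 1086.
Risk in exposed = 1289/2237 = 0.57622; risk in unexposed = 849/1935 = 0.43876.
RR = 0.57622 / 0.43876 = 1.31329
The risk among the exposed is 1.31 times that among the unexposed.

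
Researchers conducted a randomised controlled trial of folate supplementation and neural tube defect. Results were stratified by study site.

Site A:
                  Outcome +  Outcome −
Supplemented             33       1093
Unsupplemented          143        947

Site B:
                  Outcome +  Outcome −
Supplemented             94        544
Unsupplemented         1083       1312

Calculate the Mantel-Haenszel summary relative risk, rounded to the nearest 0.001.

0.301

RR_MH = Σ(aᵢ·n₀ᵢ/nᵢ) / Σ(cᵢ·n₁ᵢ/nᵢ), with n₁ᵢ = aᵢ+bᵢ (exposed), n₀ᵢ = cᵢ+dᵢ (unexposed), nᵢ = n₁ᵢ+n₀ᵢ.
Stratum 1 (Site A): n₁ = 1126, n₀ = 1090, n = 2216; a·n₀/n = 33·1090/2216 = 16.2319; c·n₁/n = 143·1126/2216 = 72.6616
Stratum 2 (Site B): n₁ = 638, n₀ = 2395, n = 3033; a·n₀/n = 94·2395/3033 = 74.2268; c·n₁/n = 1083·638/3033 = 227.8121
RR_MH = (16.2319 + 74.2268) / (72.6616 + 227.8121) = 90.4588 / 300.4736 = 0.30105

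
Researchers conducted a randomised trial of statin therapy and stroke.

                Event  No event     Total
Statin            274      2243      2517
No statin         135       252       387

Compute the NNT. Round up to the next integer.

Risk in treated group = 274/2517 = 0.10886; risk in control = 135/387 = 0.34884.
Absolute risk reduction = 0.34884 − 0.10886 = 0.23998
NNT = 1 / ARR = 1 / 0.23998 = 4.167 → round up → 5

5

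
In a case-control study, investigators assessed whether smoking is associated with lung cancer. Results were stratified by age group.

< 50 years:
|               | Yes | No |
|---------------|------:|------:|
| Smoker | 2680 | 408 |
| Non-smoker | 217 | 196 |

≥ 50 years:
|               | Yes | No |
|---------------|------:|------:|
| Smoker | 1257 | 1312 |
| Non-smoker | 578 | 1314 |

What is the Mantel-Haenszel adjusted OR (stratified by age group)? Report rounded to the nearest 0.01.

2.66

OR_MH = Σ(aᵢdᵢ/nᵢ) / Σ(bᵢcᵢ/nᵢ), where nᵢ is the stratum total.
Stratum 1 (< 50 years): n = 3501; a·d/n = 2680·196/3501 = 150.0371; b·c/n = 408·217/3501 = 25.2888
Stratum 2 (≥ 50 years): n = 4461; a·d/n = 1257·1314/4461 = 370.2529; b·c/n = 1312·578/4461 = 169.9924
OR_MH = (150.0371 + 370.2529) / (25.2888 + 169.9924) = 520.2900 / 195.2812 = 2.66431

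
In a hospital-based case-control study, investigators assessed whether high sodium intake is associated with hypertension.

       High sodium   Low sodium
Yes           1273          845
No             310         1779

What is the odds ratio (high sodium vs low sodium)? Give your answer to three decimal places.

8.645

Reading the table with exposure as columns: a = 1273 (High sodium, case), b = 310 (High sodium, non-case), c = 845 (Low sodium, case), d = 1779.
OR = (a·d)/(b·c) = (1273 × 1779) / (310 × 845) = 2264667 / 261950 = 8.64542
The odds of hypertension are about 8.65 times as high in the high sodium group.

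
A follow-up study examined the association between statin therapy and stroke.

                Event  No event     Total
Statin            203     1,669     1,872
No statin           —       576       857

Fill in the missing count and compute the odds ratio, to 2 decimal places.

The missing cell is in the unexposed row: 857 − 576 = 281.
So a = 203, b = 1669, c = 281, d = 576.
OR = (a·d)/(b·c) = (203 × 576) / (1669 × 281) = 116928 / 468989 = 0.24932

0.25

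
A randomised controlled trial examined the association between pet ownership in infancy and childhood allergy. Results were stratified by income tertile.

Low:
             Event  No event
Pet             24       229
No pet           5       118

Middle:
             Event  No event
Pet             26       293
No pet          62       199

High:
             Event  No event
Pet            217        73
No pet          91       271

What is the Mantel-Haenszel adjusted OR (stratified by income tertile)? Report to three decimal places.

OR_MH = Σ(aᵢdᵢ/nᵢ) / Σ(bᵢcᵢ/nᵢ), where nᵢ is the stratum total.
Stratum 1 (Low): n = 376; a·d/n = 24·118/376 = 7.5319; b·c/n = 229·5/376 = 3.0452
Stratum 2 (Middle): n = 580; a·d/n = 26·199/580 = 8.9207; b·c/n = 293·62/580 = 31.3207
Stratum 3 (High): n = 652; a·d/n = 217·271/652 = 90.1948; b·c/n = 73·91/652 = 10.1887
OR_MH = (7.5319 + 8.9207 + 90.1948) / (3.0452 + 31.3207 + 10.1887) = 106.6474 / 44.5546 = 2.39364

2.394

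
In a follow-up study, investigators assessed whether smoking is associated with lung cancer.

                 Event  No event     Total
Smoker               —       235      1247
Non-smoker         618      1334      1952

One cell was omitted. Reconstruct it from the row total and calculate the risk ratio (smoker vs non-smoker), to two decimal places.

2.56

The missing cell is in the exposed row: 1247 − 235 = 1012.
So a = 1012, b = 235, c = 618, d = 1334.
RR = [a/(a+b)] / [c/(c+d)] = (1012/1247) / (618/1952) = 0.81155/0.31660 = 2.56334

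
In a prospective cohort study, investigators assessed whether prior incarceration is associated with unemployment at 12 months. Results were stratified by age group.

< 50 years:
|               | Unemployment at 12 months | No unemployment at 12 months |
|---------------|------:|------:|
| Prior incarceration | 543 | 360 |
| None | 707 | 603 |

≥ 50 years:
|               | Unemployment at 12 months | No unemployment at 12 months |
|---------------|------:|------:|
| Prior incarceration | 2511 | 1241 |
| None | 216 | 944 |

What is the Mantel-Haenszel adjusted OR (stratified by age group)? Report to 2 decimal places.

OR_MH = Σ(aᵢdᵢ/nᵢ) / Σ(bᵢcᵢ/nᵢ), where nᵢ is the stratum total.
Stratum 1 (< 50 years): n = 2213; a·d/n = 543·603/2213 = 147.9571; b·c/n = 360·707/2213 = 115.0113
Stratum 2 (≥ 50 years): n = 4912; a·d/n = 2511·944/4912 = 482.5700; b·c/n = 1241·216/4912 = 54.5717
OR_MH = (147.9571 + 482.5700) / (115.0113 + 54.5717) = 630.5271 / 169.5830 = 3.71810

3.72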